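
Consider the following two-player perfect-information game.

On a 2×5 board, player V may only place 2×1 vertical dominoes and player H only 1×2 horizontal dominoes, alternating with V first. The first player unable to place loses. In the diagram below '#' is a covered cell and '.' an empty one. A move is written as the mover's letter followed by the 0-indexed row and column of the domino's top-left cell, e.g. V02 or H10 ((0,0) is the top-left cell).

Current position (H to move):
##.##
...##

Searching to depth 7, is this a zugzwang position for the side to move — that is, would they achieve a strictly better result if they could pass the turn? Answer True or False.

p1 H@[##.##/...##]: H10[##.##/##.##]-1 H11[##.##/.####]+1*
p2 V@[##.##/.####] terminal -1; root [##.##/...##] d7
suppose H passes — search the same position with V to move:
pass> p1 V@[##.##/...##]: V02[#####/..###]-1*
pass> p2 H@[#####/..###]: H10[#####/#####]+1*
pass> p3 V@[#####/#####] terminal -1; root [##.##/...##] d7
for H: play +1, pass +1

zugzwang(##.##/...##, H) = False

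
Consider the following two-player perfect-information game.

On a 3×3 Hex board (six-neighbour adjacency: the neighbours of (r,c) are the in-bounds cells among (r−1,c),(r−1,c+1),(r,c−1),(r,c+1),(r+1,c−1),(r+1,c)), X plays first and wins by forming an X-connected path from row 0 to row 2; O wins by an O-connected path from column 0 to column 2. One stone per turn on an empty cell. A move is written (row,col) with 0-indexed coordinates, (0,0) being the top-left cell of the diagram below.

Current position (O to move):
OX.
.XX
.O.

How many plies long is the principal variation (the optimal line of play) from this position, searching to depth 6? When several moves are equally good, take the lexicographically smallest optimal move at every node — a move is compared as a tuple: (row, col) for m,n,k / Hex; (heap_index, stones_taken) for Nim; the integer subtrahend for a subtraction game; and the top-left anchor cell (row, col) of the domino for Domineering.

PV length from [OX./.XX/.O.]: 4 plies

p1 O@[OX./.XX/.O.]: (0,2)[OXO/.XX/.O.]-1* (1,0)[OX./OXX/.O.]-1 (2,0)[OX./.XX/OO.]-1 (2,2)[OX./.XX/.OO]-1
p2 X@[OXO/.XX/.O.]: (1,0)[OXO/XXX/.O.]+1* (2,0)[OXO/.XX/XO.]+1 (2,2)[OXO/.XX/.OX]+1
p3 O@[OXO/XXX/.O.]: (2,0)[OXO/XXX/OO.]-1* (2,2)[OXO/XXX/.OO]-1
p4 X@[OXO/XXX/OO.]: (2,2)[OXO/XXX/OOX]+1*
p5 O@[OXO/XXX/OOX] terminal -1; root [OX./.XX/.O.] d6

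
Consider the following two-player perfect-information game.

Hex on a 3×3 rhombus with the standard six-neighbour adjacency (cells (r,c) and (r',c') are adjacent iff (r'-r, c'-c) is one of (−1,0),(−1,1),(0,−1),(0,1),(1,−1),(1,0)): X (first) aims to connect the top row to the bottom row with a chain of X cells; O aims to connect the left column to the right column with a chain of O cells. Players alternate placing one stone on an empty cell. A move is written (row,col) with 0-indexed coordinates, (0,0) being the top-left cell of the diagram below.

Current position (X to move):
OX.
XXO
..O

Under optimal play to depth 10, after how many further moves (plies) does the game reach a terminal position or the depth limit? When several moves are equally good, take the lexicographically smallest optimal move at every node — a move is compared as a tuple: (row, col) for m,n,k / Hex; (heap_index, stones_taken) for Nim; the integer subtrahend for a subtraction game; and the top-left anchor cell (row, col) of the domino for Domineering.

[OX./XXO/..O] X move#1: (0,2):+1/OXX/XXO/..O*, (2,0):+1/OX./XXO/X.O, (2,1):+1/OX./XXO/.XO
[OXX/XXO/..O] O move#2: (2,0):-1/OXX/XXO/O.O*, (2,1):-1/OXX/XXO/.OO
[OXX/XXO/O.O] X move#3: (2,1):+1/OXX/XXO/OXO*
[OXX/XXO/OXO] end (terminal -1, O#4); searched OX./XXO/..O to 10

PV length from [OX./XXO/..O]: 3 plies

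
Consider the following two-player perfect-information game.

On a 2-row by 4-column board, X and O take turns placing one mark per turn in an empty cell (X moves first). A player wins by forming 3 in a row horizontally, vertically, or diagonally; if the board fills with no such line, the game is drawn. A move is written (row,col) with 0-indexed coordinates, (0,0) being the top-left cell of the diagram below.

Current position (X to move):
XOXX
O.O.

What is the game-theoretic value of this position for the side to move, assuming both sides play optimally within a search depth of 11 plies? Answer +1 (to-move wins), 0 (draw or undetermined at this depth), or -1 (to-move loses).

value(XOXX/O.O., X) = 0

[XOXX/O.O.] X move#1: (1,1):+0/XOXX/OXO.*, (1,3):-1/XOXX/O.OX
[XOXX/OXO.] O move#2: (1,3):+0/XOXX/OXOO*
[XOXX/OXOO] end (terminal +0, X#3); searched XOXX/O.O. to 11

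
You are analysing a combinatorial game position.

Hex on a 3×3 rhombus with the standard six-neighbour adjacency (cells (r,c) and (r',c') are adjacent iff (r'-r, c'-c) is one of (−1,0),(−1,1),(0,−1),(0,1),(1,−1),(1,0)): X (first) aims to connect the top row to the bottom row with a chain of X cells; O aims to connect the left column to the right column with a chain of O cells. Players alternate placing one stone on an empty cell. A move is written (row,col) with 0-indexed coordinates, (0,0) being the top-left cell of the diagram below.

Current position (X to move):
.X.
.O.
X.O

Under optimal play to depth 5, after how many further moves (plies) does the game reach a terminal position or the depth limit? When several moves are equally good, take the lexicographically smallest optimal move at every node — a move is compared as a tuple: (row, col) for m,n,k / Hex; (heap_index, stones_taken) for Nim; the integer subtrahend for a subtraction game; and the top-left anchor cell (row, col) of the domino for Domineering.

[.X./.O./X.O] X move#1: (0,0):-1/XX./.O./X.O, (0,2):-1/.XX/.O./X.O, (1,0):+1/.X./XO./X.O*, (1,2):-1/.X./.OX/X.O, (2,1):-1/.X./.O./XXO
[.X./XO./X.O] end (terminal -1, O#2); searched .X./.O./X.O to 5

PV length from [.X./.O./X.O]: 1 ply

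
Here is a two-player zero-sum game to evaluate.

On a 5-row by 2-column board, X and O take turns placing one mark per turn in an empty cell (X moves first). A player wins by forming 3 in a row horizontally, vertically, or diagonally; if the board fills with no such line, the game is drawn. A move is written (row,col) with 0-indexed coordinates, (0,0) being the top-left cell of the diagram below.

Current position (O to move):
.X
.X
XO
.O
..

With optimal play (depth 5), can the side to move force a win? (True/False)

[.X/.X/XO/.O/..] O move#1: (0,0):+0/OX/.X/XO/.O/.., (1,0):+0/.X/OX/XO/.O/.., (3,0):+0/.X/.X/XO/OO/.., (4,0):+0/.X/.X/XO/.O/O., (4,1):+1/.X/.X/XO/.O/.O*
[.X/.X/XO/.O/.O] end (terminal -1, X#2); searched .X/.X/XO/.O/.. to 5

O winning at [.X/.X/XO/.O/..]: True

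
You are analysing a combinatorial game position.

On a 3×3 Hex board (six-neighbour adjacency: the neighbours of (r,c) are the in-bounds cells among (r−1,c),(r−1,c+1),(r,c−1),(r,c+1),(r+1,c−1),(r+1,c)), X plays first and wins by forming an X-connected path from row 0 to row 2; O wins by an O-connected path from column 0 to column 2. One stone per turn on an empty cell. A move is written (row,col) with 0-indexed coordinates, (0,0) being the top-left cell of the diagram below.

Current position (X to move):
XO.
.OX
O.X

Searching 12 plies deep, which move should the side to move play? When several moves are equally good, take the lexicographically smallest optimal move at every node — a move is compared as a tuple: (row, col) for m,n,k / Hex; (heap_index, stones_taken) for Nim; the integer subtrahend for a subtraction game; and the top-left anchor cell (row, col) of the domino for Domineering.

[XO./.OX/O.X] X move#1: (0,2):+1/XOX/.OX/O.X*, (1,0):-1/XO./XOX/O.X, (2,1):-1/XO./.OX/OXX
[XOX/.OX/O.X] end (terminal -1, O#2); searched XO./.OX/O.X to 12

X's best at [XO./.OX/O.X]: (0,2)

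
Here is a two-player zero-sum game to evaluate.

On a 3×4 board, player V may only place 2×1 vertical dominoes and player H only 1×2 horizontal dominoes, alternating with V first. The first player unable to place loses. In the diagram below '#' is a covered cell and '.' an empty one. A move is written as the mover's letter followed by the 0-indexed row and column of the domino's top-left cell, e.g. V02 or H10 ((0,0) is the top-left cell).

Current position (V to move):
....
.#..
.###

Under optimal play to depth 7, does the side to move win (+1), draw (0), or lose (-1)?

value(..../.#../.###, V) = +1

p1 V@[..../.#../.###]: V00[#.../##../.###]-1 V02[..#./.##./.###]+1* V03[...#/.#.#/.###]+1 V10[..../##../####]-1
p2 H@[..#./.##./.###]: H00[###./.##./.###]-1*
p3 V@[###./.##./.###]: V03[####/.###/.###]+1* V10[###./###./####]+1
p4 H@[####/.###/.###] terminal -1; root [..../.#../.###] d7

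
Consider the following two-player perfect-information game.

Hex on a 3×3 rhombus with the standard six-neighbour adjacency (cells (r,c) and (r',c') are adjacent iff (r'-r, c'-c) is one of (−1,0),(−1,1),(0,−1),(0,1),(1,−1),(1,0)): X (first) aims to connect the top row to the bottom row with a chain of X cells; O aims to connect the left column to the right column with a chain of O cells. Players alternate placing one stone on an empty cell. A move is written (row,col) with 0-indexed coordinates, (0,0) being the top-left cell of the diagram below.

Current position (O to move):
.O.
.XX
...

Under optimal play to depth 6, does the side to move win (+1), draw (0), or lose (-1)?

p1 O@[.O./.XX/...]: (0,0)[OO./.XX/...]-1 (0,2)[.OO/.XX/...]+1* (1,0)[.O./OXX/...]-1 (2,0)[.O./.XX/O..]-1 (2,1)[.O./.XX/.O.]-1 (2,2)[.O./.XX/..O]-1
p2 X@[.OO/.XX/...]: (0,0)[XOO/.XX/...]-1* (1,0)[.OO/XXX/...]-1 (2,0)[.OO/.XX/X..]-1 (2,1)[.OO/.XX/.X.]-1 (2,2)[.OO/.XX/..X]-1
p3 O@[XOO/.XX/...]: (1,0)[XOO/OXX/...]+1* (2,0)[XOO/.XX/O..]-1 (2,1)[XOO/.XX/.O.]-1 (2,2)[XOO/.XX/..O]-1
p4 X@[XOO/OXX/...] terminal -1; root [.O./.XX/...] d6

value(.O./.XX/..., O) = +1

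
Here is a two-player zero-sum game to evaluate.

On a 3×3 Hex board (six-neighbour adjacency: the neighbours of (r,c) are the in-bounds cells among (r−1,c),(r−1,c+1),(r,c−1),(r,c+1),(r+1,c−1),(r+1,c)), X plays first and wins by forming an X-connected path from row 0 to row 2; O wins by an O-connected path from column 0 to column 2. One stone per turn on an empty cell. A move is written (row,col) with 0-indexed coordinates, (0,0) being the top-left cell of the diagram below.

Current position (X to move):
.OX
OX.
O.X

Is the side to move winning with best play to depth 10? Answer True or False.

[.OX/OX./O.X] X move#1: (0,0):+1/XOX/OX./O.X*, (1,2):+1/.OX/OXX/O.X, (2,1):+1/.OX/OX./OXX
[XOX/OX./O.X] O move#2: (1,2):-1/XOX/OXO/O.X*, (2,1):-1/XOX/OX./OOX
[XOX/OXO/O.X] X move#3: (2,1):+1/XOX/OXO/OXX*
[XOX/OXO/OXX] end (terminal -1, O#4); searched .OX/OX./O.X to 10

X winning at [.OX/OX./O.X]: True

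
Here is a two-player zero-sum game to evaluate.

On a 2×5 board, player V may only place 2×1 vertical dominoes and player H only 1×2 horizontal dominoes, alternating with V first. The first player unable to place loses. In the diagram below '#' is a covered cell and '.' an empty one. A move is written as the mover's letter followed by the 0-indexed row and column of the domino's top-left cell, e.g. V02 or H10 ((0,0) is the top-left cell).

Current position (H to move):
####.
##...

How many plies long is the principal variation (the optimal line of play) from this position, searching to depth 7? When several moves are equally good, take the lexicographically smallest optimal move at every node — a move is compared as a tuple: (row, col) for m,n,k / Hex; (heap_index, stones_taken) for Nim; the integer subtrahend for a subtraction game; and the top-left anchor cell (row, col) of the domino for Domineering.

[####./##...] H move#1: H12:-1/####./####., H13:+1/####./##.##*
[####./##.##] end (terminal -1, V#2); searched ####./##... to 7

PV length from [####./##...]: 1 ply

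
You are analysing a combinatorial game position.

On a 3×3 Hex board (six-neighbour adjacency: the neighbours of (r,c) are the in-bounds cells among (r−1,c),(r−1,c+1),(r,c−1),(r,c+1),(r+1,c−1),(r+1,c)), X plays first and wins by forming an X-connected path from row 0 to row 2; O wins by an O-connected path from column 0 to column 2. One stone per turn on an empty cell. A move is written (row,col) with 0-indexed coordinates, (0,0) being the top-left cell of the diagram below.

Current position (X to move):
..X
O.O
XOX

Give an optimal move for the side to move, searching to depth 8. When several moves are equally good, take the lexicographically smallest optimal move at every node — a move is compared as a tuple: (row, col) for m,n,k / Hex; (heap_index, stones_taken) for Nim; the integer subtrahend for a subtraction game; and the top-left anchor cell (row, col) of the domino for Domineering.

X's best at [..X/O.O/XOX]: (1,1)

p1 X@[..X/O.O/XOX]: (0,0)[X.X/O.O/XOX]-1 (0,1)[.XX/O.O/XOX]-1 (1,1)[..X/OXO/XOX]+1*
p2 O@[..X/OXO/XOX] terminal -1; root [..X/O.O/XOX] d8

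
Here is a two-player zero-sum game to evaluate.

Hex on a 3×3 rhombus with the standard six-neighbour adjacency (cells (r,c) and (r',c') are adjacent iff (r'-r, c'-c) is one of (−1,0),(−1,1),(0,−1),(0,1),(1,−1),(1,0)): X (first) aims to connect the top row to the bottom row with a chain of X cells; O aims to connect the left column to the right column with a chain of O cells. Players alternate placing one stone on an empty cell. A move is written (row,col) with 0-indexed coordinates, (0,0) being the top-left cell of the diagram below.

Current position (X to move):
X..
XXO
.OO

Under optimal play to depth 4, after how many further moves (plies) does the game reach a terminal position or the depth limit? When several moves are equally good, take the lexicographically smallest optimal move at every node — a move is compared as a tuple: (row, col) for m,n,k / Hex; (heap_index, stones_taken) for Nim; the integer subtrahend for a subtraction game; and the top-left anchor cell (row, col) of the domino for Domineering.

PV length from [X../XXO/.OO]: 1 ply

[X../XXO/.OO] X move#1: (0,1):-1/XX./XXO/.OO, (0,2):-1/X.X/XXO/.OO, (2,0):+1/X../XXO/XOO*
[X../XXO/XOO] end (terminal -1, O#2); searched X../XXO/.OO to 4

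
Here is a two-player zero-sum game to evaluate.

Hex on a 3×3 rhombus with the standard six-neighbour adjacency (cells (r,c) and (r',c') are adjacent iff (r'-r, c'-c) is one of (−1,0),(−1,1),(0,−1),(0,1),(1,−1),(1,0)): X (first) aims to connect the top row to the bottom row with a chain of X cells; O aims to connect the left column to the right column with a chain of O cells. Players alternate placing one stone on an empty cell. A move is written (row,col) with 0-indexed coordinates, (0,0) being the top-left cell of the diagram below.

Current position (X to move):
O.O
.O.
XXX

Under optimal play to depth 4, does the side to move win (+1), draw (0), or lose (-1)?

ply 1, X at O.O/.O./XXX | (0,1)=-1→OXO/.O./XXX*; (1,0)=-1→O.O/XO./XXX; (1,2)=-1→O.O/.OX/XXX
ply 2, O at OXO/.O./XXX | (1,0)=+1→OXO/OO./XXX*; (1,2)=-1→OXO/.OO/XXX
ply 3: OXO/OO./XXX is terminal -1 (X); from O.O/.O./XXX depth 4

value(O.O/.O./XXX, X) = -1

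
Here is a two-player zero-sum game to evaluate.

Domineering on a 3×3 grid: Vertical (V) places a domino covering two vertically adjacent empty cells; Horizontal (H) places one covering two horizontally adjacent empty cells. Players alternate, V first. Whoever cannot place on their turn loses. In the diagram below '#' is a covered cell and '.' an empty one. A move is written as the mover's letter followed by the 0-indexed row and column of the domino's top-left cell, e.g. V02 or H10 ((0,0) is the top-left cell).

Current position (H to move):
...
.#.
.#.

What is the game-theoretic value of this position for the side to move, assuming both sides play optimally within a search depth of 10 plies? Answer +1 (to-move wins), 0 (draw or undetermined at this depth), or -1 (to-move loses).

value(.../.#./.#., H) = -1

[.../.#./.#.] H move#1: H00:-1/##./.#./.#.*, H01:-1/.##/.#./.#.
[##./.#./.#.] V move#2: V02:+1/###/.##/.#.*, V10:+1/##./##./##., V12:+1/##./.##/.##
[###/.##/.#.] end (terminal -1, H#3); searched .../.#./.#. to 10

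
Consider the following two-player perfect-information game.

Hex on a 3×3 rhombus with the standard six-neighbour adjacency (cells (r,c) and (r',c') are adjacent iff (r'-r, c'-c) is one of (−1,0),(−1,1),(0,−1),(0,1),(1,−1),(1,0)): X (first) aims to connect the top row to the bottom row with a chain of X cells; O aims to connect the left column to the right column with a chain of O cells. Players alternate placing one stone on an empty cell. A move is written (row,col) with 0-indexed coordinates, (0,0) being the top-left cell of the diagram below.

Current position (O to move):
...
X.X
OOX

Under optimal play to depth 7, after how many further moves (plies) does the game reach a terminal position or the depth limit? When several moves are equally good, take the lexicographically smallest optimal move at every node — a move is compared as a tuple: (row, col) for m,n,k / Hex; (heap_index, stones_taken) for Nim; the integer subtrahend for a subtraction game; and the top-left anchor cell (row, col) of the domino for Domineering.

PV length from [.../X.X/OOX]: 4 plies

[.../X.X/OOX] O move#1: (0,0):-1/O../X.X/OOX*, (0,1):-1/.O./X.X/OOX, (0,2):-1/..O/X.X/OOX, (1,1):-1/.../XOX/OOX
[O../X.X/OOX] X move#2: (0,1):+1/OX./X.X/OOX*, (0,2):+1/O.X/X.X/OOX, (1,1):+1/O../XXX/OOX
[OX./X.X/OOX] O move#3: (0,2):-1/OXO/X.X/OOX*, (1,1):-1/OX./XOX/OOX
[OXO/X.X/OOX] X move#4: (1,1):+1/OXO/XXX/OOX*
[OXO/XXX/OOX] end (terminal -1, O#5); searched .../X.X/OOX to 7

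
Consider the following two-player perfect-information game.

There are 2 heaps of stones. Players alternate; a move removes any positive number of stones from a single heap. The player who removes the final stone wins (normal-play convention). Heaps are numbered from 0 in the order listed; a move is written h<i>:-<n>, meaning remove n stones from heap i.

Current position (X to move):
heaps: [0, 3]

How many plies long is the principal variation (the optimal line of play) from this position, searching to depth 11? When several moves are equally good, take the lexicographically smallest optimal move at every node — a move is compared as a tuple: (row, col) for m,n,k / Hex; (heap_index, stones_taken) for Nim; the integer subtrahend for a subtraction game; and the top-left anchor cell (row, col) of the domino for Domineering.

PV length from [(0,3)]: 1 ply

[(0,3)] X move#1: h1:-1:-1/(0,2), h1:-2:-1/(0,1), h1:-3:+1/(0,0)*
[(0,0)] end (terminal -1, O#2); searched (0,3) to 11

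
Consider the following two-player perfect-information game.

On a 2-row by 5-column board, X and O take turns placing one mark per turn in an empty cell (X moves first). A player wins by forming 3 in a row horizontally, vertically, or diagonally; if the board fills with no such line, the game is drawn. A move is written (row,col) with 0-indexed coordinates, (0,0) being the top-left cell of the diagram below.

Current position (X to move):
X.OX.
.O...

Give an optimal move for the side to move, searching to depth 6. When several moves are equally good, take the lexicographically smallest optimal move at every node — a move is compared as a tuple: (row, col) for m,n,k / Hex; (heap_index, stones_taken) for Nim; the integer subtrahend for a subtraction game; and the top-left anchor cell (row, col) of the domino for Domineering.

X's best at [X.OX./.O...]: (1,0)

[X.OX./.O...] X move#1: (0,1):-1/XXOX./.O..., (0,4):-1/X.OXX/.O..., (1,0):+0/X.OX./XO...*, (1,2):+0/X.OX./.OX.., (1,3):+0/X.OX./.O.X., (1,4):-1/X.OX./.O..X
[X.OX./XO...] O move#2: (0,1):+0/XOOX./XO...*, (0,4):+0/X.OXO/XO..., (1,2):+0/X.OX./XOO.., (1,3):+0/X.OX./XO.O., (1,4):+0/X.OX./XO..O
[XOOX./XO...] X move#3: (0,4):+0/XOOXX/XO...*, (1,2):+0/XOOX./XOX.., (1,3):+0/XOOX./XO.X., (1,4):+0/XOOX./XO..X
[XOOXX/XO...] O move#4: (1,2):+0/XOOXX/XOO..*, (1,3):+0/XOOXX/XO.O., (1,4):+0/XOOXX/XO..O
[XOOXX/XOO..] X move#5: (1,3):+0/XOOXX/XOOX.*, (1,4):-1/XOOXX/XOO.X
[XOOXX/XOOX.] O move#6: (1,4):+0/XOOXX/XOOXO*
[XOOXX/XOOXO] end (terminal +0, X#7); searched X.OX./.O... to 6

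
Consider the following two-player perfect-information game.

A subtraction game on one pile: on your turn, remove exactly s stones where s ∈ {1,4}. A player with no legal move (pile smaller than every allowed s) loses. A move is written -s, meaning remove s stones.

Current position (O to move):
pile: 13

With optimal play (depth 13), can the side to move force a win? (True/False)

ply 1, O at 13 | -1=+1→12*; -4=-1→9
ply 2, X at 12 | -1=-1→11*; -4=-1→8
ply 3, O at 11 | -1=+1→10*; -4=+1→7
ply 4, X at 10 | -1=-1→9*; -4=-1→6
ply 5, O at 9 | -1=-1→8; -4=+1→5*
ply 6, X at 5 | -1=-1→4*; -4=-1→1
ply 7, O at 4 | -1=-1→3; -4=+1→0*
ply 8: 0 is terminal -1 (X); from 13 depth 13

O winning at [13]: True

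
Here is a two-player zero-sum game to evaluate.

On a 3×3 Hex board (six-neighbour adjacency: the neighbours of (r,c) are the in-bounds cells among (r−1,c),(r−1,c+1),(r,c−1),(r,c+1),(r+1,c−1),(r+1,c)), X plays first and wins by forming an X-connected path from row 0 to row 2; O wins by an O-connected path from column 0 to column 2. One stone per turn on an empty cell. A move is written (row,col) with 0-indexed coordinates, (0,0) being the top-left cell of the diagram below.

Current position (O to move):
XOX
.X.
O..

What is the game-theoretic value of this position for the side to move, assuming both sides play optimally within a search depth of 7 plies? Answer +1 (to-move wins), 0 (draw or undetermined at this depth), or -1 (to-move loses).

value(XOX/.X./O.., O) = +1

ply 1, O at XOX/.X./O.. | (1,0)=-1→XOX/OX./O..; (1,2)=-1→XOX/.XO/O..; (2,1)=+1→XOX/.X./OO.*; (2,2)=-1→XOX/.X./O.O
ply 2, X at XOX/.X./OO. | (1,0)=-1→XOX/XX./OO.*; (1,2)=-1→XOX/.XX/OO.; (2,2)=-1→XOX/.X./OOX
ply 3, O at XOX/XX./OO. | (1,2)=+1→XOX/XXO/OO.*; (2,2)=+1→XOX/XX./OOO
ply 4: XOX/XXO/OO. is terminal -1 (X); from XOX/.X./O.. depth 7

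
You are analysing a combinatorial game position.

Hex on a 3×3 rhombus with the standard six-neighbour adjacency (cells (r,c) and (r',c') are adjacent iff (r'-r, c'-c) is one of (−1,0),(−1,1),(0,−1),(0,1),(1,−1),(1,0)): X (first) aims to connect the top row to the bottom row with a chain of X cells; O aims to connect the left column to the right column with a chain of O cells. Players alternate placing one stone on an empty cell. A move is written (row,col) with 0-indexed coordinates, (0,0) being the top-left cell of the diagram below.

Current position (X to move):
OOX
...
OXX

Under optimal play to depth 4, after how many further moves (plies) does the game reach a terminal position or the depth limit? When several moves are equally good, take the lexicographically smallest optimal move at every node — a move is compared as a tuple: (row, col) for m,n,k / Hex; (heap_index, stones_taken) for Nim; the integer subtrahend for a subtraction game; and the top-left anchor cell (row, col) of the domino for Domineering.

PV length from [OOX/.../OXX]: 3 plies

[OOX/.../OXX] X move#1: (1,0):+1/OOX/X../OXX*, (1,1):+1/OOX/.X./OXX, (1,2):+1/OOX/..X/OXX
[OOX/X../OXX] O move#2: (1,1):-1/OOX/XO./OXX*, (1,2):-1/OOX/X.O/OXX
[OOX/XO./OXX] X move#3: (1,2):+1/OOX/XOX/OXX*
[OOX/XOX/OXX] end (terminal -1, O#4); searched OOX/.../OXX to 4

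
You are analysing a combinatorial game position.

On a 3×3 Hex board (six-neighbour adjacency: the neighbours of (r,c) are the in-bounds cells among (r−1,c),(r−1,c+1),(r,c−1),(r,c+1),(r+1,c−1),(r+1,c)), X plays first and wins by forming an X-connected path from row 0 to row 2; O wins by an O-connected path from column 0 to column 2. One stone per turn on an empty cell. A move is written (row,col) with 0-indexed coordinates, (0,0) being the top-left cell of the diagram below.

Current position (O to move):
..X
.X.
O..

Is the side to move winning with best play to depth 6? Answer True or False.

[..X/.X./O..] O move#1: (0,0):-1/O.X/.X./O.., (0,1):-1/.OX/.X./O.., (1,0):-1/..X/OX./O.., (1,2):-1/..X/.XO/O.., (2,1):+1/..X/.X./OO.*, (2,2):-1/..X/.X./O.O
[..X/.X./OO.] X move#2: (0,0):-1/X.X/.X./OO.*, (0,1):-1/.XX/.X./OO., (1,0):-1/..X/XX./OO., (1,2):-1/..X/.XX/OO., (2,2):-1/..X/.X./OOX
[X.X/.X./OO.] O move#3: (0,1):+1/XOX/.X./OO.*, (1,0):+1/X.X/OX./OO., (1,2):+1/X.X/.XO/OO., (2,2):+1/X.X/.X./OOO
[XOX/.X./OO.] X move#4: (1,0):-1/XOX/XX./OO.*, (1,2):-1/XOX/.XX/OO., (2,2):-1/XOX/.X./OOX
[XOX/XX./OO.] O move#5: (1,2):+1/XOX/XXO/OO.*, (2,2):+1/XOX/XX./OOO
[XOX/XXO/OO.] end (terminal -1, X#6); searched ..X/.X./O.. to 6

O winning at [..X/.X./O..]: True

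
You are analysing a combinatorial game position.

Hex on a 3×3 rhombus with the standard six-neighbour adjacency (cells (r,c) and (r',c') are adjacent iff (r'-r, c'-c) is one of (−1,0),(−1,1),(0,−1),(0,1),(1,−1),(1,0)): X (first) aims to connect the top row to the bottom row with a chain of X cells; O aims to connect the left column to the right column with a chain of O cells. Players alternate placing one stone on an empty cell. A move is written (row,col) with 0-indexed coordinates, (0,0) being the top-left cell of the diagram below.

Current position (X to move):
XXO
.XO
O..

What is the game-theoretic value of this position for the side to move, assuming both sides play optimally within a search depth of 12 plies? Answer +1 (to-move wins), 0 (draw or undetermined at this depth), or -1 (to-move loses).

ply 1, X at XXO/.XO/O.. | (1,0)=-1→XXO/XXO/O..; (2,1)=+1→XXO/.XO/OX.*; (2,2)=-1→XXO/.XO/O.X
ply 2: XXO/.XO/OX. is terminal -1 (O); from XXO/.XO/O.. depth 12

value(XXO/.XO/O.., X) = +1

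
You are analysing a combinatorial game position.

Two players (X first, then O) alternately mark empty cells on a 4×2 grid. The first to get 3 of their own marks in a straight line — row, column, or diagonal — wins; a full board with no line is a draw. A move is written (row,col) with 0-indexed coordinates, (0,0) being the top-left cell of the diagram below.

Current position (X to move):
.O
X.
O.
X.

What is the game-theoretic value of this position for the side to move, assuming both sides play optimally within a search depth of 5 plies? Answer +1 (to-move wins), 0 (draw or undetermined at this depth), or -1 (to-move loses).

p1 X@[.O/X./O./X.]: (0,0)[XO/X./O./X.]+0* (1,1)[.O/XX/O./X.]+0 (2,1)[.O/X./OX/X.]+0 (3,1)[.O/X./O./XX]+0
p2 O@[XO/X./O./X.]: (1,1)[XO/XO/O./X.]+0* (2,1)[XO/X./OO/X.]+0 (3,1)[XO/X./O./XO]+0
p3 X@[XO/XO/O./X.]: (2,1)[XO/XO/OX/X.]+0* (3,1)[XO/XO/O./XX]-1
p4 O@[XO/XO/OX/X.]: (3,1)[XO/XO/OX/XO]+0*
p5 X@[XO/XO/OX/XO] terminal +0; root [.O/X./O./X.] d5

value(.O/X./O./X., X) = 0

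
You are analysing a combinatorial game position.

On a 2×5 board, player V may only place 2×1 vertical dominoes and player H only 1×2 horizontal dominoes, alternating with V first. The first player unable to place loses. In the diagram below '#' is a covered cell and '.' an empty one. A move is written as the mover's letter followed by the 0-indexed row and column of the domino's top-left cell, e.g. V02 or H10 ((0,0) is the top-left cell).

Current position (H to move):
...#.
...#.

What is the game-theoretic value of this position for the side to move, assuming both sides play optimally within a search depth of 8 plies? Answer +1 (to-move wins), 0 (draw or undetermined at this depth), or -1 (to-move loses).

value(...#./...#., H) = -1

[...#./...#.] H move#1: H00:-1/##.#./...#.*, H01:-1/.###./...#., H10:-1/...#./##.#., H11:-1/...#./.###.
[##.#./...#.] V move#2: V02:+1/####./..##.*, V04:-1/##.##/...##
[####./..##.] H move#3: H10:-1/####./####.*
[####./####.] V move#4: V04:+1/#####/#####*
[#####/#####] end (terminal -1, H#5); searched ...#./...#. to 8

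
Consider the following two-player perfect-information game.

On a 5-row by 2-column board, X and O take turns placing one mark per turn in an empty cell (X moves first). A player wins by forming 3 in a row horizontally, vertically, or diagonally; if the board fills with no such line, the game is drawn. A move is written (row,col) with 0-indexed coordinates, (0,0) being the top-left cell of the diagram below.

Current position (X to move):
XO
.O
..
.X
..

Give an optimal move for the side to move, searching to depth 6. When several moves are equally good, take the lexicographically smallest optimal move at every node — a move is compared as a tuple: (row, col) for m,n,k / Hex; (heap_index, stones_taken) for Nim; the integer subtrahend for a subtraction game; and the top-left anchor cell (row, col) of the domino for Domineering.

X's best at [XO/.O/../.X/..]: (2,1)

[XO/.O/../.X/..] X move#1: (1,0):-1/XO/XO/../.X/.., (2,0):-1/XO/.O/X./.X/.., (2,1):+0/XO/.O/.X/.X/..*, (3,0):-1/XO/.O/../XX/.., (4,0):-1/XO/.O/../.X/X., (4,1):-1/XO/.O/../.X/.X
[XO/.O/.X/.X/..] O move#2: (1,0):-1/XO/OO/.X/.X/.., (2,0):-1/XO/.O/OX/.X/.., (3,0):-1/XO/.O/.X/OX/.., (4,0):-1/XO/.O/.X/.X/O., (4,1):+0/XO/.O/.X/.X/.O*
[XO/.O/.X/.X/.O] X move#3: (1,0):+0/XO/XO/.X/.X/.O*, (2,0):+0/XO/.O/XX/.X/.O, (3,0):+0/XO/.O/.X/XX/.O, (4,0):+0/XO/.O/.X/.X/XO
[XO/XO/.X/.X/.O] O move#4: (2,0):+0/XO/XO/OX/.X/.O*, (3,0):-1/XO/XO/.X/OX/.O, (4,0):-1/XO/XO/.X/.X/OO
[XO/XO/OX/.X/.O] X move#5: (3,0):+0/XO/XO/OX/XX/.O*, (4,0):+0/XO/XO/OX/.X/XO
[XO/XO/OX/XX/.O] O move#6: (4,0):+0/XO/XO/OX/XX/OO*
[XO/XO/OX/XX/OO] end (terminal +0, X#7); searched XO/.O/../.X/.. to 6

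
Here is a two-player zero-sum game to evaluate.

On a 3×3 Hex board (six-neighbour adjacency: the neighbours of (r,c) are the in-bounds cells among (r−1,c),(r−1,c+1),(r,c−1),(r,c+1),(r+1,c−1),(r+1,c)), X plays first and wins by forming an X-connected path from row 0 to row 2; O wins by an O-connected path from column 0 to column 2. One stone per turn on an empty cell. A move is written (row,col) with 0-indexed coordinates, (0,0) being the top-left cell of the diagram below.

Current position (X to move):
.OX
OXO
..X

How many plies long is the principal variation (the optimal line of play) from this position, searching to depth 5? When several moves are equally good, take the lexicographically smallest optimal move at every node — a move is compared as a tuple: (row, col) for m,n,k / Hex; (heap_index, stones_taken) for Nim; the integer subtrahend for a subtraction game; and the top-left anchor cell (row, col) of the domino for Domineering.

ply 1, X at .OX/OXO/..X | (0,0)=+1→XOX/OXO/..X*; (2,0)=+1→.OX/OXO/X.X; (2,1)=+1→.OX/OXO/.XX
ply 2, O at XOX/OXO/..X | (2,0)=-1→XOX/OXO/O.X*; (2,1)=-1→XOX/OXO/.OX
ply 3, X at XOX/OXO/O.X | (2,1)=+1→XOX/OXO/OXX*
ply 4: XOX/OXO/OXX is terminal -1 (O); from .OX/OXO/..X depth 5

PV length from [.OX/OXO/..X]: 3 plies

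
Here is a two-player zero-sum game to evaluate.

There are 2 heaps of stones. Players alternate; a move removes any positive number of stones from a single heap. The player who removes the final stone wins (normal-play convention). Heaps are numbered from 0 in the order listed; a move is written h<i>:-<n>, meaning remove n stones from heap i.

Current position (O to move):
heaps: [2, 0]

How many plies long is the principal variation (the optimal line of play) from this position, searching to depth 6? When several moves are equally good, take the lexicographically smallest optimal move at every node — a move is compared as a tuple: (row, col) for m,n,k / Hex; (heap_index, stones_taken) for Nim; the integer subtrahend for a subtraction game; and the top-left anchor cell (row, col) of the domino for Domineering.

ply 1, O at (2,0) | h0:-1=-1→(1,0); h0:-2=+1→(0,0)*
ply 2: (0,0) is terminal -1 (X); from (2,0) depth 6

PV length from [(2,0)]: 1 ply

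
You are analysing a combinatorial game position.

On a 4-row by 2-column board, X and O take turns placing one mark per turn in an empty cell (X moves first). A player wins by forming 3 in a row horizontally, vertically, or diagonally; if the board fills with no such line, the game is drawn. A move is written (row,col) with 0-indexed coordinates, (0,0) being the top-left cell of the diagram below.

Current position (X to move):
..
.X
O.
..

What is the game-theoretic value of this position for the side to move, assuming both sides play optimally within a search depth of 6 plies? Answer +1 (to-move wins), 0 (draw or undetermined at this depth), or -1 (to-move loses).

value(../.X/O./.., X) = +1

ply 1, X at ../.X/O./.. | (0,0)=+0→X./.X/O./..; (0,1)=+0→.X/.X/O./..; (1,0)=+0→../XX/O./..; (2,1)=+1→../.X/OX/..*; (3,0)=+0→../.X/O./X.; (3,1)=+0→../.X/O./.X
ply 2, O at ../.X/OX/.. | (0,0)=-1→O./.X/OX/..*; (0,1)=-1→.O/.X/OX/..; (1,0)=-1→../OX/OX/..; (3,0)=-1→../.X/OX/O.; (3,1)=-1→../.X/OX/.O
ply 3, X at O./.X/OX/.. | (0,1)=+1→OX/.X/OX/..*; (1,0)=+1→O./XX/OX/..; (3,0)=-1→O./.X/OX/X.; (3,1)=+1→O./.X/OX/.X
ply 4: OX/.X/OX/.. is terminal -1 (O); from ../.X/O./.. depth 6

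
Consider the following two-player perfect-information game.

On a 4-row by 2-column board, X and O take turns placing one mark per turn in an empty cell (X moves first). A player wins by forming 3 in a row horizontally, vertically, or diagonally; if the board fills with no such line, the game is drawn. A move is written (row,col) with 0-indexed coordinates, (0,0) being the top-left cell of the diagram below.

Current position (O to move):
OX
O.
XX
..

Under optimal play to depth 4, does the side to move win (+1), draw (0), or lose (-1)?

[OX/O./XX/..] O move#1: (1,1):+0/OX/OO/XX/..*, (3,0):-1/OX/O./XX/O., (3,1):-1/OX/O./XX/.O
[OX/OO/XX/..] X move#2: (3,0):+0/OX/OO/XX/X.*, (3,1):+0/OX/OO/XX/.X
[OX/OO/XX/X.] O move#3: (3,1):+0/OX/OO/XX/XO*
[OX/OO/XX/XO] end (terminal +0, X#4); searched OX/O./XX/.. to 4

value(OX/O./XX/.., O) = 0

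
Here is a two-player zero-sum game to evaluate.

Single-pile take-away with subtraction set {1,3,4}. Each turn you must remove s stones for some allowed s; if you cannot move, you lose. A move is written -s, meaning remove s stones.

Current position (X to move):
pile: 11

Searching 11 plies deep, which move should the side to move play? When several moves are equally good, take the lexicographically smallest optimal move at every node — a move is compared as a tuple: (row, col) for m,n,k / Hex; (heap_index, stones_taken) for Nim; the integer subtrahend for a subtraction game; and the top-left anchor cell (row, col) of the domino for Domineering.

[11] X move#1: -1:-1/10, -3:-1/8, -4:+1/7*
[7] O move#2: -1:-1/6*, -3:-1/4, -4:-1/3
[6] X move#3: -1:-1/5, -3:-1/3, -4:+1/2*
[2] O move#4: -1:-1/1*
[1] X move#5: -1:+1/0*
[0] end (terminal -1, O#6); searched 11 to 11

X's best at [11]: -4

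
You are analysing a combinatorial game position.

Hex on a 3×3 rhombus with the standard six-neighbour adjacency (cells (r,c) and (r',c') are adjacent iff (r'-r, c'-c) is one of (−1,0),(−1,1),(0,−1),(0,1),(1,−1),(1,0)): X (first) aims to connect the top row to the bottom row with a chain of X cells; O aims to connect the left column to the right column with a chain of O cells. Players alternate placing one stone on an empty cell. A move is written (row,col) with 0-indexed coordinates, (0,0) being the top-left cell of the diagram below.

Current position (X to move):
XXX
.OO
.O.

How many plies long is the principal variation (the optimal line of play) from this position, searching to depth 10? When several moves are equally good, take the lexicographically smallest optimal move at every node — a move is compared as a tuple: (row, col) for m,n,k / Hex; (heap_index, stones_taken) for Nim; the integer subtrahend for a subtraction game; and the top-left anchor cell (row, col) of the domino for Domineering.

ply 1, X at XXX/.OO/.O. | (1,0)=-1→XXX/XOO/.O.*; (2,0)=-1→XXX/.OO/XO.; (2,2)=-1→XXX/.OO/.OX
ply 2, O at XXX/XOO/.O. | (2,0)=+1→XXX/XOO/OO.*; (2,2)=-1→XXX/XOO/.OO
ply 3: XXX/XOO/OO. is terminal -1 (X); from XXX/.OO/.O. depth 10

PV length from [XXX/.OO/.O.]: 2 plies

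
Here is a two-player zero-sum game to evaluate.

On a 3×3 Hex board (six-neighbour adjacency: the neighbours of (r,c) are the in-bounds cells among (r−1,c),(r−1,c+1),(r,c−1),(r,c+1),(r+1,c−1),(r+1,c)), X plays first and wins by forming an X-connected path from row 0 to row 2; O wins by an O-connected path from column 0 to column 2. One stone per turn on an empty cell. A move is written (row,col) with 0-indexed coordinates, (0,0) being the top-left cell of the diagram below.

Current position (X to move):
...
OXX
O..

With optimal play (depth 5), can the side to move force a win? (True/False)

[.../OXX/O..] X move#1: (0,0):+1/X../OXX/O..*, (0,1):+1/.X./OXX/O.., (0,2):+1/..X/OXX/O.., (2,1):+1/.../OXX/OX., (2,2):+1/.../OXX/O.X
[X../OXX/O..] O move#2: (0,1):-1/XO./OXX/O..*, (0,2):-1/X.O/OXX/O.., (2,1):-1/X../OXX/OO., (2,2):-1/X../OXX/O.O
[XO./OXX/O..] X move#3: (0,2):+1/XOX/OXX/O..*, (2,1):-1/XO./OXX/OX., (2,2):-1/XO./OXX/O.X
[XOX/OXX/O..] O move#4: (2,1):-1/XOX/OXX/OO.*, (2,2):-1/XOX/OXX/O.O
[XOX/OXX/OO.] X move#5: (2,2):+1/XOX/OXX/OOX*
[XOX/OXX/OOX] end (terminal -1, O#6); searched .../OXX/O.. to 5

X winning at [.../OXX/O..]: True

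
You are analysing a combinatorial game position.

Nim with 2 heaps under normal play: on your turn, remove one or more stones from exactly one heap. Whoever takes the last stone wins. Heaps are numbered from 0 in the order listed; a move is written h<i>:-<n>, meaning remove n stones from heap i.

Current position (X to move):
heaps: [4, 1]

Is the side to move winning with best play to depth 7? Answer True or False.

X winning at [(4,1)]: True

p1 X@[(4,1)]: h0:-1[(3,1)]-1 h0:-2[(2,1)]-1 h0:-3[(1,1)]+1* h0:-4[(0,1)]-1 h1:-1[(4,0)]-1
p2 O@[(1,1)]: h0:-1[(0,1)]-1* h1:-1[(1,0)]-1
p3 X@[(0,1)]: h1:-1[(0,0)]+1*
p4 O@[(0,0)] terminal -1; root [(4,1)] d7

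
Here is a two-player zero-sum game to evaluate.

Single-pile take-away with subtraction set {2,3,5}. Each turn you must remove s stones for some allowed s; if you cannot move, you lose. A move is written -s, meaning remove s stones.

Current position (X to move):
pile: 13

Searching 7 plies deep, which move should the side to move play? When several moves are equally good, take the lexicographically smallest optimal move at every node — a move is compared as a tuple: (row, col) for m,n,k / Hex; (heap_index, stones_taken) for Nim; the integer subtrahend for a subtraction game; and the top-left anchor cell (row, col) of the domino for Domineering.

X's best at [13]: -5

ply 1, X at 13 | -2=-1→11; -3=-1→10; -5=+1→8*
ply 2, O at 8 | -2=-1→6*; -3=-1→5; -5=-1→3
ply 3, X at 6 | -2=-1→4; -3=-1→3; -5=+1→1*
ply 4: 1 is terminal -1 (O); from 13 depth 7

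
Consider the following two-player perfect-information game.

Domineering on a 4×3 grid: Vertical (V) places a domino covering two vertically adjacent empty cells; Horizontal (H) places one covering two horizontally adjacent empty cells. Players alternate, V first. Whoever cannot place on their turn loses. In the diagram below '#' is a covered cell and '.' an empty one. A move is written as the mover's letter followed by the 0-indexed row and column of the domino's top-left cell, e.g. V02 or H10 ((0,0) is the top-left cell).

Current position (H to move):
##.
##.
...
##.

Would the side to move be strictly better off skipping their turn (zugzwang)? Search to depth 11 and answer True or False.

zugzwang(##./##./.../##., H) = False

p1 H@[##./##./.../##.]: H20[##./##./##./##.]-1* H21[##./##./.##/##.]-1
p2 V@[##./##./##./##.]: V02[###/###/##./##.]+1* V12[##./###/###/##.]+1 V22[##./##./###/###]+1
p3 H@[###/###/##./##.] terminal -1; root [##./##./.../##.] d11
suppose H passes — search the same position with V to move:
pass> p1 V@[##./##./.../##.]: V02[###/###/.../##.]-1 V12[##./###/..#/##.]-1 V22[##./##./..#/###]+1*
pass> p2 H@[##./##./..#/###]: H20[##./##./###/###]-1*
pass> p3 V@[##./##./###/###]: V02[###/###/###/###]+1*
pass> p4 H@[###/###/###/###] terminal -1; root [##./##./.../##.] d11
for H: play -1, pass -1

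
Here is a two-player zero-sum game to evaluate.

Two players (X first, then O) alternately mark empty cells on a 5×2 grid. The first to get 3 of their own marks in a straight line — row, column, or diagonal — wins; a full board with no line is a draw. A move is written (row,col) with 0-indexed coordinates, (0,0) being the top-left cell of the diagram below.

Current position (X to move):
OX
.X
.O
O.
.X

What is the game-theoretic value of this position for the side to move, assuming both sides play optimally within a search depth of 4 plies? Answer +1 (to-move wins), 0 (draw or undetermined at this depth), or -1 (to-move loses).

value(OX/.X/.O/O./.X, X) = 0

p1 X@[OX/.X/.O/O./.X]: (1,0)[OX/XX/.O/O./.X]+0* (2,0)[OX/.X/XO/O./.X]+0 (3,1)[OX/.X/.O/OX/.X]-1 (4,0)[OX/.X/.O/O./XX]+0
p2 O@[OX/XX/.O/O./.X]: (2,0)[OX/XX/OO/O./.X]+0* (3,1)[OX/XX/.O/OO/.X]+0 (4,0)[OX/XX/.O/O./OX]+0
p3 X@[OX/XX/OO/O./.X]: (3,1)[OX/XX/OO/OX/.X]-1 (4,0)[OX/XX/OO/O./XX]+0*
p4 O@[OX/XX/OO/O./XX]: (3,1)[OX/XX/OO/OO/XX]+0*
p5 X@[OX/XX/OO/OO/XX] terminal +0; root [OX/.X/.O/O./.X] d4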